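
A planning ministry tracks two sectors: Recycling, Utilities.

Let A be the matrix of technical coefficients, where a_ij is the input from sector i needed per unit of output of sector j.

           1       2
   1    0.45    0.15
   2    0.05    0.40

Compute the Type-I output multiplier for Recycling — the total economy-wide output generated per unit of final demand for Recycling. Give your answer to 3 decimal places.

I − A =
  [   0.55    -0.15]
  [  -0.05     0.60]
det(I−A) = (0.55)(0.60) − (-0.15)(-0.05) = 0.3225
adj(I−A) = [[0.60, 0.15], [0.05, 0.55]]
(I − A)⁻¹ = adj(I−A) / det(I−A) ≈
  [   1.8605     0.4651]
  [   0.1550     1.7054]
The output multiplier for sector j is the column-j sum of the Leontief inverse (I − A)⁻¹ = adj(I−A) / det(I−A).
Column 1 of adj(I−A): (0.60, 0.05); det(I−A) = 0.3225.
m_1 = (0.60 + 0.05) / 0.3225 = 0.65 / 0.3225 ≈ 2.016.

m_1 = 2.016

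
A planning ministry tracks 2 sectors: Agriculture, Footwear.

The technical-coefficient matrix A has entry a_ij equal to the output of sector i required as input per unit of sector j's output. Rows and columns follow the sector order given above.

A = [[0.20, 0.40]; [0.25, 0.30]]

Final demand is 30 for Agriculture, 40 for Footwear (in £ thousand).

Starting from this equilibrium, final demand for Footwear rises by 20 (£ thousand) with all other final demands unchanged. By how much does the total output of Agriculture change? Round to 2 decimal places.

I − A =
  [   0.80    -0.40]
  [  -0.25     0.70]
det(I−A) = (0.80)(0.70) − (-0.40)(-0.25) = 0.4600
adj(I−A) = [[0.70, 0.40], [0.25, 0.80]]
(I − A)⁻¹ = adj(I−A) / det(I−A) ≈
  [   1.5217     0.8696]
  [   0.5435     1.7391]
Δx = (I − A)⁻¹ Δd with Δd having +20 in the Footwear component and 0 elsewhere.
So Δx_1 = L_12 · (+20), where L_12 = adj(I−A)_12 / det(I−A) = 0.40 / 0.4600.
Δx_1 = 0.40 × (+20) / 0.4600 = 8.00 / 0.4600 ≈ 17.39.

Δx_1 = 17.39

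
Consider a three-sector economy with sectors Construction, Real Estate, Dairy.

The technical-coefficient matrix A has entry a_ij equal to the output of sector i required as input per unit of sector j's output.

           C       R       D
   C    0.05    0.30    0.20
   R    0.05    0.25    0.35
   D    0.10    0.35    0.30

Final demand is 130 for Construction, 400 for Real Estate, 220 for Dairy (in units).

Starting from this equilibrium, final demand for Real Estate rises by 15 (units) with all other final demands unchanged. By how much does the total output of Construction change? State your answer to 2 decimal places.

Δx_C = 12.25

I − A =
  [   0.95    -0.30    -0.20]
  [  -0.05     0.75    -0.35]
  [  -0.10    -0.35     0.70]
Cofactors of I−A, C_ij = (−1)^(i+j)·(minor ij) (rows/columns in the sector order above):
  C_11 = (0.75)(0.70) − (-0.35)(-0.35) = 0.4025
  C_12 = −[(-0.05)(0.70) − (-0.35)(-0.10)] = 0.0700
  C_13 = (-0.05)(-0.35) − (0.75)(-0.10) = 0.0925
  C_21 = −[(-0.30)(0.70) − (-0.20)(-0.35)] = 0.2800
  C_22 = (0.95)(0.70) − (-0.20)(-0.10) = 0.6450
  C_23 = −[(0.95)(-0.35) − (-0.30)(-0.10)] = 0.3625
  C_31 = (-0.30)(-0.35) − (-0.20)(0.75) = 0.2550
  C_32 = −[(0.95)(-0.35) − (-0.20)(-0.05)] = 0.3425
  C_33 = (0.95)(0.75) − (-0.30)(-0.05) = 0.6975
det(I−A) = Σ_j (I−A)_1j·C_1j = (0.95)(0.4025) + (-0.30)(0.0700) + (-0.20)(0.0925) = 0.342875
adj(I−A) = Cᵀ =
  [ 0.4025   0.2800   0.2550]
  [ 0.0700   0.6450   0.3425]
  [ 0.0925   0.3625   0.6975]
(I − A)⁻¹ = adj(I−A) / det(I−A) ≈
  [   1.1739     0.8166     0.7437]
  [   0.2042     1.8812     0.9989]
  [   0.2698     1.0572     2.0343]
Δx = (I − A)⁻¹ Δd with Δd having +15 in the Real Estate component and 0 elsewhere.
So Δx_C = L_CR · (+15), where L_CR = adj(I−A)_CR / det(I−A) = 0.2800 / 0.342875.
Δx_C = 0.2800 × (+15) / 0.342875 = 4.20 / 0.342875 ≈ 12.25.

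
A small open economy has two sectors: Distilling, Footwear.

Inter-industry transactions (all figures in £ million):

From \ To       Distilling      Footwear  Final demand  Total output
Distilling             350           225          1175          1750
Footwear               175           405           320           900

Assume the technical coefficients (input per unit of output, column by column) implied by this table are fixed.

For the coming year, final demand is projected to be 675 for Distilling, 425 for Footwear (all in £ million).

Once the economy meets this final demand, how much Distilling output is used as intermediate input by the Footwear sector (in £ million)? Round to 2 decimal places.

Technical coefficients a_ij = z_ij / X_j:
  a_DD = 350/1750 = 0.20, a_FD = 175/1750 = 0.10
  a_DF = 225/900 = 0.25, a_FF = 405/900 = 0.45
I − A =
  [   0.80    -0.25]
  [  -0.10     0.55]
det(I−A) = (0.80)(0.55) − (-0.25)(-0.10) = 0.4150
adj(I−A) = [[0.55, 0.25], [0.10, 0.80]]
(I − A)⁻¹ = adj(I−A) / det(I−A) ≈
  [   1.3253     0.6024]
  [   0.2410     1.9277]
First solve x = (I − A)⁻¹ d = adj(I−A)·d / det(I−A); in particular x_F = (0.10·675 + 0.80·425) / 0.4150 = 407.50 / 0.4150 ≈ 981.9277.
Intermediate flow from D to F: z_DF = a_DF · x_F = 0.25 × 407.50 / 0.4150 = 101.875 / 0.4150 ≈ 245.48.

z_DF = 245.48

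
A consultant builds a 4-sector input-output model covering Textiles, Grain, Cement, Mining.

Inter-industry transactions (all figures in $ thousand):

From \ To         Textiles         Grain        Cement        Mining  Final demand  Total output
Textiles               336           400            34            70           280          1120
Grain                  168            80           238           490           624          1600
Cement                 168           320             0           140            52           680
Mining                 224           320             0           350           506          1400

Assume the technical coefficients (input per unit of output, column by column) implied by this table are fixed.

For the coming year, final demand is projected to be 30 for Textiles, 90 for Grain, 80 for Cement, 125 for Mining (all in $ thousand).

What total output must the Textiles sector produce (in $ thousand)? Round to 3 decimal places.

x_1 = 188.655

Technical coefficients a_ij = z_ij / X_j:
  a_11 = 336/1120 = 0.30, a_21 = 168/1120 = 0.15, a_31 = 168/1120 = 0.15, a_41 = 224/1120 = 0.20
  a_12 = 400/1600 = 0.25, a_22 = 80/1600 = 0.05, a_32 = 320/1600 = 0.20, a_42 = 320/1600 = 0.20
  a_13 = 34/680 = 0.05, a_23 = 238/680 = 0.35, a_33 = 0/680 = 0.00, a_43 = 0/680 = 0.00
  a_14 = 70/1400 = 0.05, a_24 = 490/1400 = 0.35, a_34 = 140/1400 = 0.10, a_44 = 350/1400 = 0.25
I − A =
  [   0.70    -0.25    -0.05    -0.05]
  [  -0.15     0.95    -0.35    -0.35]
  [  -0.15    -0.20     1.00    -0.10]
  [  -0.20    -0.20     0.00     0.75]
Compute the cofactors C_ij = (−1)^(i+j)·(3×3 minor ij) of I−A; the adjugate is their transpose:
adj(I−A) = Cᵀ =
  [ 0.583000   0.206000   0.101250   0.148500]
  [ 0.228875   0.508375   0.189375   0.277750]
  [ 0.154875   0.151625   0.393125   0.133500]
  [ 0.216500   0.190500   0.077500   0.556750]
det(I−A) = Σ_j (I−A)_1j·C_1j = (0.70)(0.583000) + (-0.25)(0.228875) + (-0.05)(0.154875) + (-0.05)(0.216500) = 0.3323125
(I − A)⁻¹ = adj(I−A) / det(I−A) ≈
  [   1.7544     0.6199     0.3047     0.4469]
  [   0.6887     1.5298     0.5699     0.8358]
  [   0.4661     0.4563     1.1830     0.4017]
  [   0.6515     0.5733     0.2332     1.6754]
x = (I − A)⁻¹ d = adj(I−A)·d / det(I−A), with det(I−A) = 0.3323125:
  x_1 = (0.583000·30 + 0.206000·90 + 0.101250·80 + 0.148500·125) / 0.3323125 = 62.6925 / 0.3323125 ≈ 188.655
  x_2 = (0.228875·30 + 0.508375·90 + 0.189375·80 + 0.277750·125) / 0.3323125 = 102.48875 / 0.3323125 ≈ 308.411
  x_3 = (0.154875·30 + 0.151625·90 + 0.393125·80 + 0.133500·125) / 0.3323125 = 66.43 / 0.3323125 ≈ 199.902
  x_4 = (0.216500·30 + 0.190500·90 + 0.077500·80 + 0.556750·125) / 0.3323125 = 99.43375 / 0.3323125 ≈ 299.218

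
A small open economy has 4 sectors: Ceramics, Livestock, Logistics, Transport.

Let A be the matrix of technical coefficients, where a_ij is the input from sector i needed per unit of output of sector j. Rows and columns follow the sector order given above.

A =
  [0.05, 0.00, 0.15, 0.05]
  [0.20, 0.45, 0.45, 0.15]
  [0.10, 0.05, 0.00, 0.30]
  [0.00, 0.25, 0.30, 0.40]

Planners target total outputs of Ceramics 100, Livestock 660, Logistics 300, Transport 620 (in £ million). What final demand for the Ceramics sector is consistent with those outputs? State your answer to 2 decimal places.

I − A =
  [   0.95     0.00    -0.15    -0.05]
  [  -0.20     0.55    -0.45    -0.15]
  [  -0.10    -0.05     1.00    -0.30]
  [   0.00    -0.25    -0.30     0.60]
d = (I − A) x:
  d_1 = (+0.95)·100 + (+0.00)·660 + (-0.15)·300 + (-0.05)·620 = 19.00
  d_2 = (-0.20)·100 + (+0.55)·660 + (-0.45)·300 + (-0.15)·620 = 115.00
  d_3 = (-0.10)·100 + (-0.05)·660 + (+1.00)·300 + (-0.30)·620 = 71.00
  d_4 = (+0.00)·100 + (-0.25)·660 + (-0.30)·300 + (+0.60)·620 = 117.00

d_1 = 19.00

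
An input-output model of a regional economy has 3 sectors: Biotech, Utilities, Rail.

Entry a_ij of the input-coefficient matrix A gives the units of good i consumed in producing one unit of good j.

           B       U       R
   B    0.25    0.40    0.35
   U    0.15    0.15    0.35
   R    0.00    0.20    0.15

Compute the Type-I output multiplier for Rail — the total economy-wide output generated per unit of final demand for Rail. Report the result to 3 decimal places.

m_R = 3.108

I − A =
  [   0.75    -0.40    -0.35]
  [  -0.15     0.85    -0.35]
  [   0.00    -0.20     0.85]
Cofactors of I−A, C_ij = (−1)^(i+j)·(minor ij) (rows/columns in the sector order above):
  C_11 = (0.85)(0.85) − (-0.35)(-0.20) = 0.6525
  C_12 = −[(-0.15)(0.85) − (-0.35)(0.00)] = 0.1275
  C_13 = (-0.15)(-0.20) − (0.85)(0.00) = 0.0300
  C_21 = −[(-0.40)(0.85) − (-0.35)(-0.20)] = 0.4100
  C_22 = (0.75)(0.85) − (-0.35)(0.00) = 0.6375
  C_23 = −[(0.75)(-0.20) − (-0.40)(0.00)] = 0.1500
  C_31 = (-0.40)(-0.35) − (-0.35)(0.85) = 0.4375
  C_32 = −[(0.75)(-0.35) − (-0.35)(-0.15)] = 0.3150
  C_33 = (0.75)(0.85) − (-0.40)(-0.15) = 0.5775
det(I−A) = Σ_j (I−A)_1j·C_1j = (0.75)(0.6525) + (-0.40)(0.1275) + (-0.35)(0.0300) = 0.427875
adj(I−A) = Cᵀ =
  [ 0.6525   0.4100   0.4375]
  [ 0.1275   0.6375   0.3150]
  [ 0.0300   0.1500   0.5775]
(I − A)⁻¹ = adj(I−A) / det(I−A) ≈
  [   1.5250     0.9582     1.0225]
  [   0.2980     1.4899     0.7362]
  [   0.0701     0.3506     1.3497]
The output multiplier for sector j is the column-j sum of the Leontief inverse (I − A)⁻¹ = adj(I−A) / det(I−A).
Column R of adj(I−A): (0.4375, 0.3150, 0.5775); det(I−A) = 0.427875.
m_R = (0.4375 + 0.3150 + 0.5775) / 0.427875 = 1.33 / 0.427875 ≈ 3.108.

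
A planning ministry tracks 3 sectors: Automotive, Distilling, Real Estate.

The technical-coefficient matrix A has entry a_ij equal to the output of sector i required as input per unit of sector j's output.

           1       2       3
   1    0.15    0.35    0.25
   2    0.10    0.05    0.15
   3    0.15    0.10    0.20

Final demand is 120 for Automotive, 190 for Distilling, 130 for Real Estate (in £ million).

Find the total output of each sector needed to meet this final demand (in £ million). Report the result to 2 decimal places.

I − A =
  [   0.85    -0.35    -0.25]
  [  -0.10     0.95    -0.15]
  [  -0.15    -0.10     0.80]
Cofactors of I−A, C_ij = (−1)^(i+j)·(minor ij) (rows/columns in the sector order above):
  C_11 = (0.95)(0.80) − (-0.15)(-0.10) = 0.7450
  C_12 = −[(-0.10)(0.80) − (-0.15)(-0.15)] = 0.1025
  C_13 = (-0.10)(-0.10) − (0.95)(-0.15) = 0.1525
  C_21 = −[(-0.35)(0.80) − (-0.25)(-0.10)] = 0.3050
  C_22 = (0.85)(0.80) − (-0.25)(-0.15) = 0.6425
  C_23 = −[(0.85)(-0.10) − (-0.35)(-0.15)] = 0.1375
  C_31 = (-0.35)(-0.15) − (-0.25)(0.95) = 0.2900
  C_32 = −[(0.85)(-0.15) − (-0.25)(-0.10)] = 0.1525
  C_33 = (0.85)(0.95) − (-0.35)(-0.10) = 0.7725
det(I−A) = Σ_j (I−A)_1j·C_1j = (0.85)(0.7450) + (-0.35)(0.1025) + (-0.25)(0.1525) = 0.55925
adj(I−A) = Cᵀ =
  [ 0.7450   0.3050   0.2900]
  [ 0.1025   0.6425   0.1525]
  [ 0.1525   0.1375   0.7725]
(I − A)⁻¹ = adj(I−A) / det(I−A) ≈
  [   1.3321     0.5454     0.5186]
  [   0.1833     1.1489     0.2727]
  [   0.2727     0.2459     1.3813]
x = (I − A)⁻¹ d = adj(I−A)·d / det(I−A), with det(I−A) = 0.55925:
  x_1 = (0.7450·120 + 0.3050·190 + 0.2900·130) / 0.55925 = 185.05 / 0.55925 ≈ 330.89
  x_2 = (0.1025·120 + 0.6425·190 + 0.1525·130) / 0.55925 = 154.20 / 0.55925 ≈ 275.73
  x_3 = (0.1525·120 + 0.1375·190 + 0.7725·130) / 0.55925 = 144.85 / 0.55925 ≈ 259.01

x_1 = 330.89, x_2 = 275.73, x_3 = 259.01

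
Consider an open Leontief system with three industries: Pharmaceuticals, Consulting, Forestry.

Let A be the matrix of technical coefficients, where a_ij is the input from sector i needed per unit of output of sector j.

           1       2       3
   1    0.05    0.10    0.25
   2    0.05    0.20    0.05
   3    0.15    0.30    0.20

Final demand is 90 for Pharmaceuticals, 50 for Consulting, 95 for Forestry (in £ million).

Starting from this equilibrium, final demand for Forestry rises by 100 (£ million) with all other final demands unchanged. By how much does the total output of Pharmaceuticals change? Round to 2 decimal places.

I − A =
  [   0.95    -0.10    -0.25]
  [  -0.05     0.80    -0.05]
  [  -0.15    -0.30     0.80]
Cofactors of I−A, C_ij = (−1)^(i+j)·(minor ij) (rows/columns in the sector order above):
  C_11 = (0.80)(0.80) − (-0.05)(-0.30) = 0.6250
  C_12 = −[(-0.05)(0.80) − (-0.05)(-0.15)] = 0.0475
  C_13 = (-0.05)(-0.30) − (0.80)(-0.15) = 0.1350
  C_21 = −[(-0.10)(0.80) − (-0.25)(-0.30)] = 0.1550
  C_22 = (0.95)(0.80) − (-0.25)(-0.15) = 0.7225
  C_23 = −[(0.95)(-0.30) − (-0.10)(-0.15)] = 0.3000
  C_31 = (-0.10)(-0.05) − (-0.25)(0.80) = 0.2050
  C_32 = −[(0.95)(-0.05) − (-0.25)(-0.05)] = 0.0600
  C_33 = (0.95)(0.80) − (-0.10)(-0.05) = 0.7550
det(I−A) = Σ_j (I−A)_1j·C_1j = (0.95)(0.6250) + (-0.10)(0.0475) + (-0.25)(0.1350) = 0.55525
adj(I−A) = Cᵀ =
  [ 0.6250   0.1550   0.2050]
  [ 0.0475   0.7225   0.0600]
  [ 0.1350   0.3000   0.7550]
(I − A)⁻¹ = adj(I−A) / det(I−A) ≈
  [   1.1256     0.2792     0.3692]
  [   0.0855     1.3012     0.1081]
  [   0.2431     0.5403     1.3597]
Δx = (I − A)⁻¹ Δd with Δd having +100 in the Forestry component and 0 elsewhere.
So Δx_1 = L_13 · (+100), where L_13 = adj(I−A)_13 / det(I−A) = 0.2050 / 0.55525.
Δx_1 = 0.2050 × (+100) / 0.55525 = 20.50 / 0.55525 ≈ 36.92.

Δx_1 = 36.92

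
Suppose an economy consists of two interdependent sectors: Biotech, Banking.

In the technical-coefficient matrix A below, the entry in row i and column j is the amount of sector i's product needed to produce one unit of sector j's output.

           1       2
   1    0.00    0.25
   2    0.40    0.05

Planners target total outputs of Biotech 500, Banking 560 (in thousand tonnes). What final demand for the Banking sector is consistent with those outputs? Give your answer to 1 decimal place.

I − A =
  [   1.00    -0.25]
  [  -0.40     0.95]
d = (I − A) x:
  d_1 = (+1.00)·500 + (-0.25)·560 = 360.0
  d_2 = (-0.40)·500 + (+0.95)·560 = 332.0

d_2 = 332.0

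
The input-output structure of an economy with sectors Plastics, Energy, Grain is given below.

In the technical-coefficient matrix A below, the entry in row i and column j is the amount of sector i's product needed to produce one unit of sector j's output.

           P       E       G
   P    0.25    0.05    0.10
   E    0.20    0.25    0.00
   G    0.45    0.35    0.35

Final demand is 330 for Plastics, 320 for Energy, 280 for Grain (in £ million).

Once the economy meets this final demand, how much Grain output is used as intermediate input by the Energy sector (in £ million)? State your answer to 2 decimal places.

z_GE = 208.98

I − A =
  [   0.75    -0.05    -0.10]
  [  -0.20     0.75     0.00]
  [  -0.45    -0.35     0.65]
Cofactors of I−A, C_ij = (−1)^(i+j)·(minor ij) (rows/columns in the sector order above):
  C_11 = (0.75)(0.65) − (0.00)(-0.35) = 0.4875
  C_12 = −[(-0.20)(0.65) − (0.00)(-0.45)] = 0.1300
  C_13 = (-0.20)(-0.35) − (0.75)(-0.45) = 0.4075
  C_21 = −[(-0.05)(0.65) − (-0.10)(-0.35)] = 0.0675
  C_22 = (0.75)(0.65) − (-0.10)(-0.45) = 0.4425
  C_23 = −[(0.75)(-0.35) − (-0.05)(-0.45)] = 0.2850
  C_31 = (-0.05)(0.00) − (-0.10)(0.75) = 0.0750
  C_32 = −[(0.75)(0.00) − (-0.10)(-0.20)] = 0.0200
  C_33 = (0.75)(0.75) − (-0.05)(-0.20) = 0.5525
det(I−A) = Σ_j (I−A)_1j·C_1j = (0.75)(0.4875) + (-0.05)(0.1300) + (-0.10)(0.4075) = 0.318375
adj(I−A) = Cᵀ =
  [ 0.4875   0.0675   0.0750]
  [ 0.1300   0.4425   0.0200]
  [ 0.4075   0.2850   0.5525]
(I − A)⁻¹ = adj(I−A) / det(I−A) ≈
  [   1.5312     0.2120     0.2356]
  [   0.4083     1.3899     0.0628]
  [   1.2799     0.8952     1.7354]
First solve x = (I − A)⁻¹ d = adj(I−A)·d / det(I−A); in particular x_E = (0.1300·330 + 0.4425·320 + 0.0200·280) / 0.318375 = 190.10 / 0.318375 ≈ 597.0946.
Intermediate flow from G to E: z_GE = a_GE · x_E = 0.35 × 190.10 / 0.318375 = 66.535 / 0.318375 ≈ 208.98.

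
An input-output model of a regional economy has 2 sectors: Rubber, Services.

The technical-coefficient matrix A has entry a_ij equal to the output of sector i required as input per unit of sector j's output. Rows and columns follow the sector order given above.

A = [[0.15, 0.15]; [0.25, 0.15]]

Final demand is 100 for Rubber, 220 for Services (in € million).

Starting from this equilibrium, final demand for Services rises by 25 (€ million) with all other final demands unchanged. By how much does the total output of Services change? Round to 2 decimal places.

I − A =
  [   0.85    -0.15]
  [  -0.25     0.85]
det(I−A) = (0.85)(0.85) − (-0.15)(-0.25) = 0.6850
adj(I−A) = [[0.85, 0.15], [0.25, 0.85]]
(I − A)⁻¹ = adj(I−A) / det(I−A) ≈
  [   1.2409     0.2190]
  [   0.3650     1.2409]
Δx = (I − A)⁻¹ Δd with Δd having +25 in the Services component and 0 elsewhere.
So Δx_S = L_SS · (+25), where L_SS = adj(I−A)_SS / det(I−A) = 0.85 / 0.6850.
Δx_S = 0.85 × (+25) / 0.6850 = 21.25 / 0.6850 ≈ 31.02.

Δx_S = 31.02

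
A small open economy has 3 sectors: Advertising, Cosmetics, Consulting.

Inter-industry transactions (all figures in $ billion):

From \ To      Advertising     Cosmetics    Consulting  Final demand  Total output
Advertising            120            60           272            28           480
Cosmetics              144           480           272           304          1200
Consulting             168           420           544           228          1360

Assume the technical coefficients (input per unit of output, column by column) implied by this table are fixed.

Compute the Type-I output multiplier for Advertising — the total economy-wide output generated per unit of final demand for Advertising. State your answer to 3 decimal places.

Technical coefficients a_ij = z_ij / X_j:
  a_11 = 120/480 = 0.25, a_21 = 144/480 = 0.30, a_31 = 168/480 = 0.35
  a_12 = 60/1200 = 0.05, a_22 = 480/1200 = 0.40, a_32 = 420/1200 = 0.35
  a_13 = 272/1360 = 0.20, a_23 = 272/1360 = 0.20, a_33 = 544/1360 = 0.40
I − A =
  [   0.75    -0.05    -0.20]
  [  -0.30     0.60    -0.20]
  [  -0.35    -0.35     0.60]
Cofactors of I−A, C_ij = (−1)^(i+j)·(minor ij) (rows/columns in the sector order above):
  C_11 = (0.60)(0.60) − (-0.20)(-0.35) = 0.2900
  C_12 = −[(-0.30)(0.60) − (-0.20)(-0.35)] = 0.2500
  C_13 = (-0.30)(-0.35) − (0.60)(-0.35) = 0.3150
  C_21 = −[(-0.05)(0.60) − (-0.20)(-0.35)] = 0.1000
  C_22 = (0.75)(0.60) − (-0.20)(-0.35) = 0.3800
  C_23 = −[(0.75)(-0.35) − (-0.05)(-0.35)] = 0.2800
  C_31 = (-0.05)(-0.20) − (-0.20)(0.60) = 0.1300
  C_32 = −[(0.75)(-0.20) − (-0.20)(-0.30)] = 0.2100
  C_33 = (0.75)(0.60) − (-0.05)(-0.30) = 0.4350
det(I−A) = Σ_j (I−A)_1j·C_1j = (0.75)(0.2900) + (-0.05)(0.2500) + (-0.20)(0.3150) = 0.1420
adj(I−A) = Cᵀ =
  [ 0.2900   0.1000   0.1300]
  [ 0.2500   0.3800   0.2100]
  [ 0.3150   0.2800   0.4350]
(I − A)⁻¹ = adj(I−A) / det(I−A) ≈
  [   2.0423     0.7042     0.9155]
  [   1.7606     2.6761     1.4789]
  [   2.2183     1.9718     3.0634]
The output multiplier for sector j is the column-j sum of the Leontief inverse (I − A)⁻¹ = adj(I−A) / det(I−A).
Column 1 of adj(I−A): (0.2900, 0.2500, 0.3150); det(I−A) = 0.1420.
m_1 = (0.2900 + 0.2500 + 0.3150) / 0.1420 = 0.855 / 0.1420 ≈ 6.021.

m_1 = 6.021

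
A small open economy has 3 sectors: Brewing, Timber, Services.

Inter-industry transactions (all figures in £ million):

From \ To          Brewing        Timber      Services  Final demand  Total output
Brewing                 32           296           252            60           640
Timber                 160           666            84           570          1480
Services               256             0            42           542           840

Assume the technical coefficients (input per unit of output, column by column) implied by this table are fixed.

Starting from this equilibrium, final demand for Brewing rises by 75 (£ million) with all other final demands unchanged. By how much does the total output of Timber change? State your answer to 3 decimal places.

Technical coefficients a_ij = z_ij / X_j:
  a_BB = 32/640 = 0.05, a_TB = 160/640 = 0.25, a_SB = 256/640 = 0.40
  a_BT = 296/1480 = 0.20, a_TT = 666/1480 = 0.45, a_ST = 0/1480 = 0.00
  a_BS = 252/840 = 0.30, a_TS = 84/840 = 0.10, a_SS = 42/840 = 0.05
I − A =
  [   0.95    -0.20    -0.30]
  [  -0.25     0.55    -0.10]
  [  -0.40     0.00     0.95]
Cofactors of I−A, C_ij = (−1)^(i+j)·(minor ij) (rows/columns in the sector order above):
  C_11 = (0.55)(0.95) − (-0.10)(0.00) = 0.5225
  C_12 = −[(-0.25)(0.95) − (-0.10)(-0.40)] = 0.2775
  C_13 = (-0.25)(0.00) − (0.55)(-0.40) = 0.2200
  C_21 = −[(-0.20)(0.95) − (-0.30)(0.00)] = 0.1900
  C_22 = (0.95)(0.95) − (-0.30)(-0.40) = 0.7825
  C_23 = −[(0.95)(0.00) − (-0.20)(-0.40)] = 0.0800
  C_31 = (-0.20)(-0.10) − (-0.30)(0.55) = 0.1850
  C_32 = −[(0.95)(-0.10) − (-0.30)(-0.25)] = 0.1700
  C_33 = (0.95)(0.55) − (-0.20)(-0.25) = 0.4725
det(I−A) = Σ_j (I−A)_1j·C_1j = (0.95)(0.5225) + (-0.20)(0.2775) + (-0.30)(0.2200) = 0.374875
adj(I−A) = Cᵀ =
  [ 0.5225   0.1900   0.1850]
  [ 0.2775   0.7825   0.1700]
  [ 0.2200   0.0800   0.4725]
(I − A)⁻¹ = adj(I−A) / det(I−A) ≈
  [   1.3938     0.5068     0.4935]
  [   0.7402     2.0874     0.4535]
  [   0.5869     0.2134     1.2604]
Δx = (I − A)⁻¹ Δd with Δd having +75 in the Brewing component and 0 elsewhere.
So Δx_T = L_TB · (+75), where L_TB = adj(I−A)_TB / det(I−A) = 0.2775 / 0.374875.
Δx_T = 0.2775 × (+75) / 0.374875 = 20.8125 / 0.374875 ≈ 55.519.

Δx_T = 55.519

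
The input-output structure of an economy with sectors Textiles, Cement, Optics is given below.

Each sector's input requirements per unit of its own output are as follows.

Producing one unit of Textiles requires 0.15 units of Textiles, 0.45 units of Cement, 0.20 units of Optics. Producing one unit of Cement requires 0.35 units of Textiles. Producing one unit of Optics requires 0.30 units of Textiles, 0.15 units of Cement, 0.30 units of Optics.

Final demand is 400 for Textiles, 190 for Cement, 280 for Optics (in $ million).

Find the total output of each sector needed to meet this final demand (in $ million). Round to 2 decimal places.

x_1 = 1026.55, x_2 = 755.94, x_3 = 693.30

I − A =
  [   0.85    -0.35    -0.30]
  [  -0.45     1.00    -0.15]
  [  -0.20     0.00     0.70]
Cofactors of I−A, C_ij = (−1)^(i+j)·(minor ij) (rows/columns in the sector order above):
  C_11 = (1.00)(0.70) − (-0.15)(0.00) = 0.7000
  C_12 = −[(-0.45)(0.70) − (-0.15)(-0.20)] = 0.3450
  C_13 = (-0.45)(0.00) − (1.00)(-0.20) = 0.2000
  C_21 = −[(-0.35)(0.70) − (-0.30)(0.00)] = 0.2450
  C_22 = (0.85)(0.70) − (-0.30)(-0.20) = 0.5350
  C_23 = −[(0.85)(0.00) − (-0.35)(-0.20)] = 0.0700
  C_31 = (-0.35)(-0.15) − (-0.30)(1.00) = 0.3525
  C_32 = −[(0.85)(-0.15) − (-0.30)(-0.45)] = 0.2625
  C_33 = (0.85)(1.00) − (-0.35)(-0.45) = 0.6925
det(I−A) = Σ_j (I−A)_1j·C_1j = (0.85)(0.7000) + (-0.35)(0.3450) + (-0.30)(0.2000) = 0.41425
adj(I−A) = Cᵀ =
  [ 0.7000   0.2450   0.3525]
  [ 0.3450   0.5350   0.2625]
  [ 0.2000   0.0700   0.6925]
(I − A)⁻¹ = adj(I−A) / det(I−A) ≈
  [   1.6898     0.5914     0.8509]
  [   0.8328     1.2915     0.6337]
  [   0.4828     0.1690     1.6717]
x = (I − A)⁻¹ d = adj(I−A)·d / det(I−A), with det(I−A) = 0.41425:
  x_1 = (0.7000·400 + 0.2450·190 + 0.3525·280) / 0.41425 = 425.25 / 0.41425 ≈ 1026.55
  x_2 = (0.3450·400 + 0.5350·190 + 0.2625·280) / 0.41425 = 313.15 / 0.41425 ≈ 755.94
  x_3 = (0.2000·400 + 0.0700·190 + 0.6925·280) / 0.41425 = 287.20 / 0.41425 ≈ 693.30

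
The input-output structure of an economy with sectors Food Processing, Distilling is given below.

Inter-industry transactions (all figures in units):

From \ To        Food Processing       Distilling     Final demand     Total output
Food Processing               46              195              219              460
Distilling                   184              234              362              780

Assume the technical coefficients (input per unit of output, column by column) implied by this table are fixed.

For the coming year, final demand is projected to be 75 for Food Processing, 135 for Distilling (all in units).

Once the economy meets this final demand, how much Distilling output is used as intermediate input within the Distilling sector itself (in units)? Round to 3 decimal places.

Technical coefficients a_ij = z_ij / X_j:
  a_FF = 46/460 = 0.10, a_DF = 184/460 = 0.40
  a_FD = 195/780 = 0.25, a_DD = 234/780 = 0.30
I − A =
  [   0.90    -0.25]
  [  -0.40     0.70]
det(I−A) = (0.90)(0.70) − (-0.25)(-0.40) = 0.5300
adj(I−A) = [[0.70, 0.25], [0.40, 0.90]]
(I − A)⁻¹ = adj(I−A) / det(I−A) ≈
  [   1.3208     0.4717]
  [   0.7547     1.6981]
First solve x = (I − A)⁻¹ d = adj(I−A)·d / det(I−A); in particular x_D = (0.40·75 + 0.90·135) / 0.5300 = 151.50 / 0.5300 ≈ 285.84906.
Intermediate flow from D to D: z_DD = a_DD · x_D = 0.30 × 151.50 / 0.5300 = 45.45 / 0.5300 ≈ 85.755.

z_DD = 85.755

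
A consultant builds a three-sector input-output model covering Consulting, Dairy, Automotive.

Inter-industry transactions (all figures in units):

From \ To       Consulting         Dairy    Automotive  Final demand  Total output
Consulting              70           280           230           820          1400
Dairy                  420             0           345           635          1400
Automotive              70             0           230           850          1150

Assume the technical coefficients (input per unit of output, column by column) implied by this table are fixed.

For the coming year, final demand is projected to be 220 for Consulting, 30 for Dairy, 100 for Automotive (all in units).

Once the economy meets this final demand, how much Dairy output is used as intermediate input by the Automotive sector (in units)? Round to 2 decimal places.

z_23 = 43.05

Technical coefficients a_ij = z_ij / X_j:
  a_11 = 70/1400 = 0.05, a_21 = 420/1400 = 0.30, a_31 = 70/1400 = 0.05
  a_12 = 280/1400 = 0.20, a_22 = 0/1400 = 0.00, a_32 = 0/1400 = 0.00
  a_13 = 230/1150 = 0.20, a_23 = 345/1150 = 0.30, a_33 = 230/1150 = 0.20
I − A =
  [   0.95    -0.20    -0.20]
  [  -0.30     1.00    -0.30]
  [  -0.05     0.00     0.80]
Cofactors of I−A, C_ij = (−1)^(i+j)·(minor ij) (rows/columns in the sector order above):
  C_11 = (1.00)(0.80) − (-0.30)(0.00) = 0.8000
  C_12 = −[(-0.30)(0.80) − (-0.30)(-0.05)] = 0.2550
  C_13 = (-0.30)(0.00) − (1.00)(-0.05) = 0.0500
  C_21 = −[(-0.20)(0.80) − (-0.20)(0.00)] = 0.1600
  C_22 = (0.95)(0.80) − (-0.20)(-0.05) = 0.7500
  C_23 = −[(0.95)(0.00) − (-0.20)(-0.05)] = 0.0100
  C_31 = (-0.20)(-0.30) − (-0.20)(1.00) = 0.2600
  C_32 = −[(0.95)(-0.30) − (-0.20)(-0.30)] = 0.3450
  C_33 = (0.95)(1.00) − (-0.20)(-0.30) = 0.8900
det(I−A) = Σ_j (I−A)_1j·C_1j = (0.95)(0.8000) + (-0.20)(0.2550) + (-0.20)(0.0500) = 0.6990
adj(I−A) = Cᵀ =
  [ 0.8000   0.1600   0.2600]
  [ 0.2550   0.7500   0.3450]
  [ 0.0500   0.0100   0.8900]
(I − A)⁻¹ = adj(I−A) / det(I−A) ≈
  [   1.1445     0.2289     0.3720]
  [   0.3648     1.0730     0.4936]
  [   0.0715     0.0143     1.2732]
First solve x = (I − A)⁻¹ d = adj(I−A)·d / det(I−A); in particular x_3 = (0.0500·220 + 0.0100·30 + 0.8900·100) / 0.6990 = 100.30 / 0.6990 ≈ 143.4907.
Intermediate flow from 2 to 3: z_23 = a_23 · x_3 = 0.30 × 100.30 / 0.6990 = 30.09 / 0.6990 ≈ 43.05.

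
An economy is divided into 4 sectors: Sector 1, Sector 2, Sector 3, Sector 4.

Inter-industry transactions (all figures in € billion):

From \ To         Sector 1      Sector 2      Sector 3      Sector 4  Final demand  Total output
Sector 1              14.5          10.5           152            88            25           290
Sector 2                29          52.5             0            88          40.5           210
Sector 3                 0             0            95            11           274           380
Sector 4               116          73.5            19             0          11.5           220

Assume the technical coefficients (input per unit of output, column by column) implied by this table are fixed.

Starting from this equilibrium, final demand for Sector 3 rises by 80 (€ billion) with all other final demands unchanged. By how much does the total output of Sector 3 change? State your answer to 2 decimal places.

Technical coefficients a_ij = z_ij / X_j:
  a_11 = 14.5/290 = 0.05, a_21 = 29/290 = 0.10, a_31 = 0/290 = 0.00, a_41 = 116/290 = 0.40
  a_12 = 10.5/210 = 0.05, a_22 = 52.5/210 = 0.25, a_32 = 0/210 = 0.00, a_42 = 73.5/210 = 0.35
  a_13 = 152/380 = 0.40, a_23 = 0/380 = 0.00, a_33 = 95/380 = 0.25, a_43 = 19/380 = 0.05
  a_14 = 88/220 = 0.40, a_24 = 88/220 = 0.40, a_34 = 11/220 = 0.05, a_44 = 0/220 = 0.00
I − A =
  [   0.95    -0.05    -0.40    -0.40]
  [  -0.10     0.75     0.00    -0.40]
  [   0.00     0.00     0.75    -0.05]
  [  -0.40    -0.35    -0.05     1.00]
Compute the cofactors C_ij = (−1)^(i+j)·(3×3 minor ij) of I−A; the adjugate is their transpose:
adj(I−A) = Cᵀ =
  [ 0.455625   0.149375   0.260000   0.255000]
  [ 0.194750   0.582125   0.125000   0.317000]
  [ 0.016750   0.017625   0.432500   0.035375]
  [ 0.251250   0.264375   0.169375   0.530625]
det(I−A) = Σ_j (I−A)_1j·C_1j = (0.95)(0.455625) + (-0.05)(0.194750) + (-0.40)(0.016750) + (-0.40)(0.251250) = 0.31590625
(I − A)⁻¹ = adj(I−A) / det(I−A) ≈
  [   1.4423     0.4728     0.8230     0.8072]
  [   0.6165     1.8427     0.3957     1.0035]
  [   0.0530     0.0558     1.3691     0.1120]
  [   0.7953     0.8369     0.5362     1.6797]
Δx = (I − A)⁻¹ Δd with Δd having +80 in the Sector 3 component and 0 elsewhere.
So Δx_3 = L_33 · (+80), where L_33 = adj(I−A)_33 / det(I−A) = 0.432500 / 0.31590625.
Δx_3 = 0.432500 × (+80) / 0.31590625 = 34.60 / 0.31590625 ≈ 109.53.

Δx_3 = 109.53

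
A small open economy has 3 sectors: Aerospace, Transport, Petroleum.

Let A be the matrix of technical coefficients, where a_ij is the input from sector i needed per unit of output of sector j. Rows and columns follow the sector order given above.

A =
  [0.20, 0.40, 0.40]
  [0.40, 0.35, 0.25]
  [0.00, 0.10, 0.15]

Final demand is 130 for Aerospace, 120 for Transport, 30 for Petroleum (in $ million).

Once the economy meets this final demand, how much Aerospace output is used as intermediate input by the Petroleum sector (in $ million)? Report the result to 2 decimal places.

z_13 = 37.93

I − A =
  [   0.80    -0.40    -0.40]
  [  -0.40     0.65    -0.25]
  [   0.00    -0.10     0.85]
Cofactors of I−A, C_ij = (−1)^(i+j)·(minor ij) (rows/columns in the sector order above):
  C_11 = (0.65)(0.85) − (-0.25)(-0.10) = 0.5275
  C_12 = −[(-0.40)(0.85) − (-0.25)(0.00)] = 0.3400
  C_13 = (-0.40)(-0.10) − (0.65)(0.00) = 0.0400
  C_21 = −[(-0.40)(0.85) − (-0.40)(-0.10)] = 0.3800
  C_22 = (0.80)(0.85) − (-0.40)(0.00) = 0.6800
  C_23 = −[(0.80)(-0.10) − (-0.40)(0.00)] = 0.0800
  C_31 = (-0.40)(-0.25) − (-0.40)(0.65) = 0.3600
  C_32 = −[(0.80)(-0.25) − (-0.40)(-0.40)] = 0.3600
  C_33 = (0.80)(0.65) − (-0.40)(-0.40) = 0.3600
det(I−A) = Σ_j (I−A)_1j·C_1j = (0.80)(0.5275) + (-0.40)(0.3400) + (-0.40)(0.0400) = 0.2700
adj(I−A) = Cᵀ =
  [ 0.5275   0.3800   0.3600]
  [ 0.3400   0.6800   0.3600]
  [ 0.0400   0.0800   0.3600]
(I − A)⁻¹ = adj(I−A) / det(I−A) ≈
  [   1.9537     1.4074     1.3333]
  [   1.2593     2.5185     1.3333]
  [   0.1481     0.2963     1.3333]
First solve x = (I − A)⁻¹ d = adj(I−A)·d / det(I−A); in particular x_3 = (0.0400·130 + 0.0800·120 + 0.3600·30) / 0.2700 = 25.60 / 0.2700 ≈ 94.8148.
Intermediate flow from 1 to 3: z_13 = a_13 · x_3 = 0.40 × 25.60 / 0.2700 = 10.24 / 0.2700 ≈ 37.93.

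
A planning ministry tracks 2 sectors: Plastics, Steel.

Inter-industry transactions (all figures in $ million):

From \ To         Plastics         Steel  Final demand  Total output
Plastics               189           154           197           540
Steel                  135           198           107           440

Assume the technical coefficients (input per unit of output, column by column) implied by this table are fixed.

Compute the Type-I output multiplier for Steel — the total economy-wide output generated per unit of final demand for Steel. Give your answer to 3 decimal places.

m_S = 3.704

Technical coefficients a_ij = z_ij / X_j:
  a_PP = 189/540 = 0.35, a_SP = 135/540 = 0.25
  a_PS = 154/440 = 0.35, a_SS = 198/440 = 0.45
I − A =
  [   0.65    -0.35]
  [  -0.25     0.55]
det(I−A) = (0.65)(0.55) − (-0.35)(-0.25) = 0.2700
adj(I−A) = [[0.55, 0.35], [0.25, 0.65]]
(I − A)⁻¹ = adj(I−A) / det(I−A) ≈
  [   2.0370     1.2963]
  [   0.9259     2.4074]
The output multiplier for sector j is the column-j sum of the Leontief inverse (I − A)⁻¹ = adj(I−A) / det(I−A).
Column S of adj(I−A): (0.35, 0.65); det(I−A) = 0.2700.
m_S = (0.35 + 0.65) / 0.2700 = 1.00 / 0.2700 ≈ 3.704.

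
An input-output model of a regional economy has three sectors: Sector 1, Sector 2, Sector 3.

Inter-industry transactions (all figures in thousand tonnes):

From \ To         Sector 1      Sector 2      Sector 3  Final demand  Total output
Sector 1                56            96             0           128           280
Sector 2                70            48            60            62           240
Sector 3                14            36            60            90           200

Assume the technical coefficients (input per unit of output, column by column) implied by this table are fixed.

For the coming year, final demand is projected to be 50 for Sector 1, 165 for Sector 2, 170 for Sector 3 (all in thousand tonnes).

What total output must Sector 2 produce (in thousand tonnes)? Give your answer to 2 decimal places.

x_2 = 424.70

Technical coefficients a_ij = z_ij / X_j:
  a_11 = 56/280 = 0.20, a_21 = 70/280 = 0.25, a_31 = 14/280 = 0.05
  a_12 = 96/240 = 0.40, a_22 = 48/240 = 0.20, a_32 = 36/240 = 0.15
  a_13 = 0/200 = 0.00, a_23 = 60/200 = 0.30, a_33 = 60/200 = 0.30
I − A =
  [   0.80    -0.40     0.00]
  [  -0.25     0.80    -0.30]
  [  -0.05    -0.15     0.70]
Cofactors of I−A, C_ij = (−1)^(i+j)·(minor ij) (rows/columns in the sector order above):
  C_11 = (0.80)(0.70) − (-0.30)(-0.15) = 0.5150
  C_12 = −[(-0.25)(0.70) − (-0.30)(-0.05)] = 0.1900
  C_13 = (-0.25)(-0.15) − (0.80)(-0.05) = 0.0775
  C_21 = −[(-0.40)(0.70) − (0.00)(-0.15)] = 0.2800
  C_22 = (0.80)(0.70) − (0.00)(-0.05) = 0.5600
  C_23 = −[(0.80)(-0.15) − (-0.40)(-0.05)] = 0.1400
  C_31 = (-0.40)(-0.30) − (0.00)(0.80) = 0.1200
  C_32 = −[(0.80)(-0.30) − (0.00)(-0.25)] = 0.2400
  C_33 = (0.80)(0.80) − (-0.40)(-0.25) = 0.5400
det(I−A) = Σ_j (I−A)_1j·C_1j = (0.80)(0.5150) + (-0.40)(0.1900) + (0.00)(0.0775) = 0.3360
adj(I−A) = Cᵀ =
  [ 0.5150   0.2800   0.1200]
  [ 0.1900   0.5600   0.2400]
  [ 0.0775   0.1400   0.5400]
(I − A)⁻¹ = adj(I−A) / det(I−A) ≈
  [   1.5327     0.8333     0.3571]
  [   0.5655     1.6667     0.7143]
  [   0.2307     0.4167     1.6071]
x = (I − A)⁻¹ d = adj(I−A)·d / det(I−A), with det(I−A) = 0.3360:
  x_1 = (0.5150·50 + 0.2800·165 + 0.1200·170) / 0.3360 = 92.35 / 0.3360 ≈ 274.85
  x_2 = (0.1900·50 + 0.5600·165 + 0.2400·170) / 0.3360 = 142.70 / 0.3360 ≈ 424.70
  x_3 = (0.0775·50 + 0.1400·165 + 0.5400·170) / 0.3360 = 118.775 / 0.3360 ≈ 353.50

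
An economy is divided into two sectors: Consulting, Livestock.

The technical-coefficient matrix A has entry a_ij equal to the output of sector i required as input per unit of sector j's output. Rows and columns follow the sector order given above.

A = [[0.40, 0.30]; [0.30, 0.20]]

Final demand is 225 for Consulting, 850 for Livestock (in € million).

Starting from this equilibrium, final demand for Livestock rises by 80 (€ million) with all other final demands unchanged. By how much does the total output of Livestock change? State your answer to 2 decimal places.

Δx_2 = 123.08

I − A =
  [   0.60    -0.30]
  [  -0.30     0.80]
det(I−A) = (0.60)(0.80) − (-0.30)(-0.30) = 0.3900
adj(I−A) = [[0.80, 0.30], [0.30, 0.60]]
(I − A)⁻¹ = adj(I−A) / det(I−A) ≈
  [   2.0513     0.7692]
  [   0.7692     1.5385]
Δx = (I − A)⁻¹ Δd with Δd having +80 in the Livestock component and 0 elsewhere.
So Δx_2 = L_22 · (+80), where L_22 = adj(I−A)_22 / det(I−A) = 0.60 / 0.3900.
Δx_2 = 0.60 × (+80) / 0.3900 = 48.00 / 0.3900 ≈ 123.08.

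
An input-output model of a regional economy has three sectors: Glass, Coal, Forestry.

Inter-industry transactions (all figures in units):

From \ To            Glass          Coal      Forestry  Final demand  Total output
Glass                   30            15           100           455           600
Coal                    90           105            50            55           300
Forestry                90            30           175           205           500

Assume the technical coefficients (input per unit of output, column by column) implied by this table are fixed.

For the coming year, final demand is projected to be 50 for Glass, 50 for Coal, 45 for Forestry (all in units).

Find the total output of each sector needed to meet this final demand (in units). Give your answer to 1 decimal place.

x_G = 80.6, x_C = 111.7, x_F = 105.0

Technical coefficients a_ij = z_ij / X_j:
  a_GG = 30/600 = 0.05, a_CG = 90/600 = 0.15, a_FG = 90/600 = 0.15
  a_GC = 15/300 = 0.05, a_CC = 105/300 = 0.35, a_FC = 30/300 = 0.10
  a_GF = 100/500 = 0.20, a_CF = 50/500 = 0.10, a_FF = 175/500 = 0.35
I − A =
  [   0.95    -0.05    -0.20]
  [  -0.15     0.65    -0.10]
  [  -0.15    -0.10     0.65]
Cofactors of I−A, C_ij = (−1)^(i+j)·(minor ij) (rows/columns in the sector order above):
  C_11 = (0.65)(0.65) − (-0.10)(-0.10) = 0.4125
  C_12 = −[(-0.15)(0.65) − (-0.10)(-0.15)] = 0.1125
  C_13 = (-0.15)(-0.10) − (0.65)(-0.15) = 0.1125
  C_21 = −[(-0.05)(0.65) − (-0.20)(-0.10)] = 0.0525
  C_22 = (0.95)(0.65) − (-0.20)(-0.15) = 0.5875
  C_23 = −[(0.95)(-0.10) − (-0.05)(-0.15)] = 0.1025
  C_31 = (-0.05)(-0.10) − (-0.20)(0.65) = 0.1350
  C_32 = −[(0.95)(-0.10) − (-0.20)(-0.15)] = 0.1250
  C_33 = (0.95)(0.65) − (-0.05)(-0.15) = 0.6100
det(I−A) = Σ_j (I−A)_1j·C_1j = (0.95)(0.4125) + (-0.05)(0.1125) + (-0.20)(0.1125) = 0.36375
adj(I−A) = Cᵀ =
  [ 0.4125   0.0525   0.1350]
  [ 0.1125   0.5875   0.1250]
  [ 0.1125   0.1025   0.6100]
(I − A)⁻¹ = adj(I−A) / det(I−A) ≈
  [   1.1340     0.1443     0.3711]
  [   0.3093     1.6151     0.3436]
  [   0.3093     0.2818     1.6770]
x = (I − A)⁻¹ d = adj(I−A)·d / det(I−A), with det(I−A) = 0.36375:
  x_G = (0.4125·50 + 0.0525·50 + 0.1350·45) / 0.36375 = 29.325 / 0.36375 ≈ 80.6
  x_C = (0.1125·50 + 0.5875·50 + 0.1250·45) / 0.36375 = 40.625 / 0.36375 ≈ 111.7
  x_F = (0.1125·50 + 0.1025·50 + 0.6100·45) / 0.36375 = 38.20 / 0.36375 ≈ 105.0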